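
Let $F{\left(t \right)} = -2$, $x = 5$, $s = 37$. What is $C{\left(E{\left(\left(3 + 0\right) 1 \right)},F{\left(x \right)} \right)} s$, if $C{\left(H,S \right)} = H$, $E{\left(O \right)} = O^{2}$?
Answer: $333$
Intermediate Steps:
$C{\left(E{\left(\left(3 + 0\right) 1 \right)},F{\left(x \right)} \right)} s = \left(\left(3 + 0\right) 1\right)^{2} \cdot 37 = \left(3 \cdot 1\right)^{2} \cdot 37 = 3^{2} \cdot 37 = 9 \cdot 37 = 333$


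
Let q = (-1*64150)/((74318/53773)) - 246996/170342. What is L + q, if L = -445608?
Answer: -1557195917003819/3164869189 ≈ -4.9203e+5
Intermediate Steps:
q = -146904887431907/3164869189 (q = -64150/(74318*(1/53773)) - 246996*1/170342 = -64150/74318/53773 - 123498/85171 = -64150*53773/74318 - 123498/85171 = -1724768975/37159 - 123498/85171 = -146904887431907/3164869189 ≈ -46417.)
L + q = -445608 - 146904887431907/3164869189 = -1557195917003819/3164869189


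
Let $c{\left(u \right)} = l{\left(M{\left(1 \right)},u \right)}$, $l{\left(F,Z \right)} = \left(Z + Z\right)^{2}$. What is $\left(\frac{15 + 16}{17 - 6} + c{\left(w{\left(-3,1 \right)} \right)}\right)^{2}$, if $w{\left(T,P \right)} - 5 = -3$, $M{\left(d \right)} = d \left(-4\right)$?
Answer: $\frac{42849}{121} \approx 354.12$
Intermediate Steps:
$M{\left(d \right)} = - 4 d$
$w{\left(T,P \right)} = 2$ ($w{\left(T,P \right)} = 5 - 3 = 2$)
$l{\left(F,Z \right)} = 4 Z^{2}$ ($l{\left(F,Z \right)} = \left(2 Z\right)^{2} = 4 Z^{2}$)
$c{\left(u \right)} = 4 u^{2}$
$\left(\frac{15 + 16}{17 - 6} + c{\left(w{\left(-3,1 \right)} \right)}\right)^{2} = \left(\frac{15 + 16}{17 - 6} + 4 \cdot 2^{2}\right)^{2} = \left(\frac{31}{11} + 4 \cdot 4\right)^{2} = \left(31 \cdot \frac{1}{11} + 16\right)^{2} = \left(\frac{31}{11} + 16\right)^{2} = \left(\frac{207}{11}\right)^{2} = \frac{42849}{121}$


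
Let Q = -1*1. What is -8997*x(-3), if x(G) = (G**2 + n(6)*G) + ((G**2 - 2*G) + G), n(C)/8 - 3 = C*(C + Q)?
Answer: 6936687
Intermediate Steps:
Q = -1
n(C) = 24 + 8*C*(-1 + C) (n(C) = 24 + 8*(C*(C - 1)) = 24 + 8*(C*(-1 + C)) = 24 + 8*C*(-1 + C))
x(G) = 2*G**2 + 263*G (x(G) = (G**2 + (24 - 8*6 + 8*6**2)*G) + ((G**2 - 2*G) + G) = (G**2 + (24 - 48 + 8*36)*G) + (G**2 - G) = (G**2 + (24 - 48 + 288)*G) + (G**2 - G) = (G**2 + 264*G) + (G**2 - G) = 2*G**2 + 263*G)
-8997*x(-3) = -(-26991)*(263 + 2*(-3)) = -(-26991)*(263 - 6) = -(-26991)*257 = -8997*(-771) = 6936687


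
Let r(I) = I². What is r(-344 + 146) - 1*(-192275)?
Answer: 231479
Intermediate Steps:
r(-344 + 146) - 1*(-192275) = (-344 + 146)² - 1*(-192275) = (-198)² + 192275 = 39204 + 192275 = 231479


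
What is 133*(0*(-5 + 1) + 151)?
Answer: 20083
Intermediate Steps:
133*(0*(-5 + 1) + 151) = 133*(0*(-4) + 151) = 133*(0 + 151) = 133*151 = 20083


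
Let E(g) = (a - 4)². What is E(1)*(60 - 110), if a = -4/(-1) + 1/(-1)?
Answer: -50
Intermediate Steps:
a = 3 (a = -4*(-1) + 1*(-1) = 4 - 1 = 3)
E(g) = 1 (E(g) = (3 - 4)² = (-1)² = 1)
E(1)*(60 - 110) = 1*(60 - 110) = 1*(-50) = -50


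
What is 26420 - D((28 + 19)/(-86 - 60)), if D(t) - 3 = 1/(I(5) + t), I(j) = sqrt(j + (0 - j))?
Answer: 1241745/47 ≈ 26420.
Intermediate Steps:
I(j) = 0 (I(j) = sqrt(j - j) = sqrt(0) = 0)
D(t) = 3 + 1/t (D(t) = 3 + 1/(0 + t) = 3 + 1/t)
26420 - D((28 + 19)/(-86 - 60)) = 26420 - (3 + 1/((28 + 19)/(-86 - 60))) = 26420 - (3 + 1/(47/(-146))) = 26420 - (3 + 1/(47*(-1/146))) = 26420 - (3 + 1/(-47/146)) = 26420 - (3 - 146/47) = 26420 - 1*(-5/47) = 26420 + 5/47 = 1241745/47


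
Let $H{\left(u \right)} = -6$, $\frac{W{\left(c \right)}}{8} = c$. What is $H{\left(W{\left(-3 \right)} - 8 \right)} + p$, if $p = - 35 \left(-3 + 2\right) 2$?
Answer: $64$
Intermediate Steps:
$W{\left(c \right)} = 8 c$
$p = 70$ ($p = - 35 \left(\left(-1\right) 2\right) = \left(-35\right) \left(-2\right) = 70$)
$H{\left(W{\left(-3 \right)} - 8 \right)} + p = -6 + 70 = 64$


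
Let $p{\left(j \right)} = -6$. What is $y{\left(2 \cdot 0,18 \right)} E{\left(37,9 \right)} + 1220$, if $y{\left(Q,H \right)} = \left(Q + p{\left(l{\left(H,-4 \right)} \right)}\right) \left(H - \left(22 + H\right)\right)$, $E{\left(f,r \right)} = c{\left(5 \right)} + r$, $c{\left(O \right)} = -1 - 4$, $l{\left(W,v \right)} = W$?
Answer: $1748$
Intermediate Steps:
$c{\left(O \right)} = -5$ ($c{\left(O \right)} = -1 - 4 = -5$)
$E{\left(f,r \right)} = -5 + r$
$y{\left(Q,H \right)} = 132 - 22 Q$ ($y{\left(Q,H \right)} = \left(Q - 6\right) \left(H - \left(22 + H\right)\right) = \left(-6 + Q\right) \left(-22\right) = 132 - 22 Q$)
$y{\left(2 \cdot 0,18 \right)} E{\left(37,9 \right)} + 1220 = \left(132 - 22 \cdot 2 \cdot 0\right) \left(-5 + 9\right) + 1220 = \left(132 - 0\right) 4 + 1220 = \left(132 + 0\right) 4 + 1220 = 132 \cdot 4 + 1220 = 528 + 1220 = 1748$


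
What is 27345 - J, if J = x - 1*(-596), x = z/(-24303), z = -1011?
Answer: 216693312/8101 ≈ 26749.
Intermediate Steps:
x = 337/8101 (x = -1011/(-24303) = -1011*(-1/24303) = 337/8101 ≈ 0.041600)
J = 4828533/8101 (J = 337/8101 - 1*(-596) = 337/8101 + 596 = 4828533/8101 ≈ 596.04)
27345 - J = 27345 - 1*4828533/8101 = 27345 - 4828533/8101 = 216693312/8101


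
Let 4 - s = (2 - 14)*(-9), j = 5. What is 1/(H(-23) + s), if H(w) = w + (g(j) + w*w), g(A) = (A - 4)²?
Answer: 1/403 ≈ 0.0024814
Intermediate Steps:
s = -104 (s = 4 - (2 - 14)*(-9) = 4 - (-12)*(-9) = 4 - 1*108 = 4 - 108 = -104)
g(A) = (-4 + A)²
H(w) = 1 + w + w² (H(w) = w + ((-4 + 5)² + w*w) = w + (1² + w²) = w + (1 + w²) = 1 + w + w²)
1/(H(-23) + s) = 1/((1 - 23 + (-23)²) - 104) = 1/((1 - 23 + 529) - 104) = 1/(507 - 104) = 1/403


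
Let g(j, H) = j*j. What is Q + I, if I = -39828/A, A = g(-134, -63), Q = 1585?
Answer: 7105108/4489 ≈ 1582.8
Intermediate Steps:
g(j, H) = j²
A = 17956 (A = (-134)² = 17956)
I = -9957/4489 (I = -39828/17956 = -39828*1/17956 = -9957/4489 ≈ -2.2181)
Q + I = 1585 - 9957/4489 = 7105108/4489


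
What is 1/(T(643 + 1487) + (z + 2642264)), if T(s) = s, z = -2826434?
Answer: -1/182040 ≈ -5.4933e-6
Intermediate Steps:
1/(T(643 + 1487) + (z + 2642264)) = 1/((643 + 1487) + (-2826434 + 2642264)) = 1/(2130 - 184170) = 1/(-182040) = -1/182040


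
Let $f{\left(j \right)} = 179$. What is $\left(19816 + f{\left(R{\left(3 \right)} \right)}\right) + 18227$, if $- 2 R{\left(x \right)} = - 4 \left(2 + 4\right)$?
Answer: $38222$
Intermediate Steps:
$R{\left(x \right)} = 12$ ($R{\left(x \right)} = - \frac{\left(-4\right) \left(2 + 4\right)}{2} = - \frac{\left(-4\right) 6}{2} = \left(- \frac{1}{2}\right) \left(-24\right) = 12$)
$\left(19816 + f{\left(R{\left(3 \right)} \right)}\right) + 18227 = \left(19816 + 179\right) + 18227 = 19995 + 18227 = 38222$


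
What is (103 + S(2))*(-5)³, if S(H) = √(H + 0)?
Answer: -12875 - 125*√2 ≈ -13052.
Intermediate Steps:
S(H) = √H
(103 + S(2))*(-5)³ = (103 + √2)*(-5)³ = (103 + √2)*(-125) = -12875 - 125*√2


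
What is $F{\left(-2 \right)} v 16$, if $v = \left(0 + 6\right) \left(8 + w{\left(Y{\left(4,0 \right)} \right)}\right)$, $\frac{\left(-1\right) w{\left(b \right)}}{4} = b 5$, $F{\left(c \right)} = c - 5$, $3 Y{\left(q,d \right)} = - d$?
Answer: $-5376$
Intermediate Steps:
$Y{\left(q,d \right)} = - \frac{d}{3}$ ($Y{\left(q,d \right)} = \frac{\left(-1\right) d}{3} = - \frac{d}{3}$)
$F{\left(c \right)} = -5 + c$
$w{\left(b \right)} = - 20 b$ ($w{\left(b \right)} = - 4 b 5 = - 4 \cdot 5 b = - 20 b$)
$v = 48$ ($v = \left(0 + 6\right) \left(8 - 20 \left(\left(- \frac{1}{3}\right) 0\right)\right) = 6 \left(8 - 0\right) = 6 \left(8 + 0\right) = 6 \cdot 8 = 48$)
$F{\left(-2 \right)} v 16 = \left(-5 - 2\right) 48 \cdot 16 = \left(-7\right) 48 \cdot 16 = \left(-336\right) 16 = -5376$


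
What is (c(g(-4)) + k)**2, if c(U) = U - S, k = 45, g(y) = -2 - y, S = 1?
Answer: 2116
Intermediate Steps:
c(U) = -1 + U (c(U) = U - 1*1 = U - 1 = -1 + U)
(c(g(-4)) + k)**2 = ((-1 + (-2 - 1*(-4))) + 45)**2 = ((-1 + (-2 + 4)) + 45)**2 = ((-1 + 2) + 45)**2 = (1 + 45)**2 = 46**2 = 2116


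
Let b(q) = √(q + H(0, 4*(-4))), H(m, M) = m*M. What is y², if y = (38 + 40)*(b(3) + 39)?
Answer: 9272016 + 474552*√3 ≈ 1.0094e+7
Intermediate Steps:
H(m, M) = M*m
b(q) = √q (b(q) = √(q + (4*(-4))*0) = √(q - 16*0) = √(q + 0) = √q)
y = 3042 + 78*√3 (y = (38 + 40)*(√3 + 39) = 78*(39 + √3) = 3042 + 78*√3 ≈ 3177.1)
y² = (3042 + 78*√3)²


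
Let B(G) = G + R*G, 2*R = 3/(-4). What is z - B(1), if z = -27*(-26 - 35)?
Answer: 13171/8 ≈ 1646.4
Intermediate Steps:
R = -3/8 (R = (3/(-4))/2 = (3*(-1/4))/2 = (1/2)*(-3/4) = -3/8 ≈ -0.37500)
B(G) = 5*G/8 (B(G) = G - 3*G/8 = 5*G/8)
z = 1647 (z = -27*(-61) = 1647)
z - B(1) = 1647 - 5/8 = 13171/8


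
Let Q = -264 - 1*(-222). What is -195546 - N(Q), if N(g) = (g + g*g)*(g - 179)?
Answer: 185016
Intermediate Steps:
Q = -42 (Q = -264 + 222 = -42)
N(g) = (-179 + g)*(g + g²) (N(g) = (g + g²)*(-179 + g) = (-179 + g)*(g + g²))
-195546 - N(Q) = -195546 - (-42)*(-179 + (-42)² - 178*(-42)) = -195546 - (-42)*(-179 + 1764 + 7476) = -195546 - (-42)*9061 = -195546 - 1*(-380562) = -195546 + 380562 = 185016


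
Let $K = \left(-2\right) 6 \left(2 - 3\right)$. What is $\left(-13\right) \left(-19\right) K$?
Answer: $2964$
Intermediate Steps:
$K = 12$ ($K = \left(-12\right) \left(-1\right) = 12$)
$\left(-13\right) \left(-19\right) K = \left(-13\right) \left(-19\right) 12 = 247 \cdot 12 = 2964$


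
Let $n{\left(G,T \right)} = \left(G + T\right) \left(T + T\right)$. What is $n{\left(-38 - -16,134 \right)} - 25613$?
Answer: $4403$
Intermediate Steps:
$n{\left(G,T \right)} = 2 T \left(G + T\right)$ ($n{\left(G,T \right)} = \left(G + T\right) 2 T = 2 T \left(G + T\right)$)
$n{\left(-38 - -16,134 \right)} - 25613 = 2 \cdot 134 \left(\left(-38 - -16\right) + 134\right) - 25613 = 2 \cdot 134 \left(\left(-38 + 16\right) + 134\right) - 25613 = 2 \cdot 134 \left(-22 + 134\right) - 25613 = 2 \cdot 134 \cdot 112 - 25613 = 30016 - 25613 = 4403$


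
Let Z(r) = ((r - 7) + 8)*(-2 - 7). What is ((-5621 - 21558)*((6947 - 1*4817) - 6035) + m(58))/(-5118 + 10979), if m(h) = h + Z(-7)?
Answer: 106134107/5861 ≈ 18109.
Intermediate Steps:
Z(r) = -9 - 9*r (Z(r) = ((-7 + r) + 8)*(-9) = (1 + r)*(-9) = -9 - 9*r)
m(h) = 54 + h (m(h) = h + (-9 - 9*(-7)) = h + (-9 + 63) = h + 54 = 54 + h)
((-5621 - 21558)*((6947 - 1*4817) - 6035) + m(58))/(-5118 + 10979) = ((-5621 - 21558)*((6947 - 1*4817) - 6035) + (54 + 58))/(-5118 + 10979) = (-27179*((6947 - 4817) - 6035) + 112)/5861 = (-27179*(2130 - 6035) + 112)*(1/5861) = (-27179*(-3905) + 112)*(1/5861) = (106133995 + 112)*(1/5861) = 106134107*(1/5861) = 106134107/5861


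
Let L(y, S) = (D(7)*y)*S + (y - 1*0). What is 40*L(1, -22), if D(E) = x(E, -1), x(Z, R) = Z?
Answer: -6120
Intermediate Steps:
D(E) = E
L(y, S) = y + 7*S*y (L(y, S) = (7*y)*S + (y - 1*0) = 7*S*y + (y + 0) = 7*S*y + y = y + 7*S*y)
40*L(1, -22) = 40*(1*(1 + 7*(-22))) = 40*(1*(1 - 154)) = 40*(1*(-153)) = 40*(-153) = -6120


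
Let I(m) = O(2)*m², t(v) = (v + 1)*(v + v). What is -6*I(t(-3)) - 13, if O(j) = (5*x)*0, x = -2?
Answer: -13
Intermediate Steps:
t(v) = 2*v*(1 + v) (t(v) = (1 + v)*(2*v) = 2*v*(1 + v))
O(j) = 0 (O(j) = (5*(-2))*0 = -10*0 = 0)
I(m) = 0 (I(m) = 0*m² = 0)
-6*I(t(-3)) - 13 = -6*0 - 13 = 0 - 13 = -13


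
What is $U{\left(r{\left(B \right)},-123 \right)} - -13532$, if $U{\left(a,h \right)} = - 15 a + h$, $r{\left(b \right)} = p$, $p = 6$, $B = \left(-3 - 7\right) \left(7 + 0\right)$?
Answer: $13319$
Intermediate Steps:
$B = -70$ ($B = \left(-10\right) 7 = -70$)
$r{\left(b \right)} = 6$
$U{\left(a,h \right)} = h - 15 a$
$U{\left(r{\left(B \right)},-123 \right)} - -13532 = \left(-123 - 90\right) - -13532 = \left(-123 - 90\right) + 13532 = -213 + 13532 = 13319$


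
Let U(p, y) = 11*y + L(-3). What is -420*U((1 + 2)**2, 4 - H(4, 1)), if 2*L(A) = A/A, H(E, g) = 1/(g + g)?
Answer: -16380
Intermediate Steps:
H(E, g) = 1/(2*g)
L(A) = 1/2 (L(A) = (A/A)/2 = (1/2)*1 = 1/2)
U(p, y) = 1/2 + 11*y (U(p, y) = 11*y + 1/2 = 1/2 + 11*y)
-420*U((1 + 2)**2, 4 - H(4, 1)) = -420*(1/2 + 11*(4 - 1/(2*1))) = -420*(1/2 + 11*(4 - 1/2)) = -420*(1/2 + 11*(7/2)) = -420*(1/2 + 77/2) = -420*39 = -16380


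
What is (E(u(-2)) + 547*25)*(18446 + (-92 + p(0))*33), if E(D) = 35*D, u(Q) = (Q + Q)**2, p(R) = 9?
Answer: 223589145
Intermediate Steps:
u(Q) = 4*Q**2 (u(Q) = (2*Q)**2 = 4*Q**2)
(E(u(-2)) + 547*25)*(18446 + (-92 + p(0))*33) = (35*(4*(-2)**2) + 547*25)*(18446 + (-92 + 9)*33) = (35*(4*4) + 13675)*(18446 - 83*33) = (35*16 + 13675)*(18446 - 2739) = (560 + 13675)*15707 = 14235*15707 = 223589145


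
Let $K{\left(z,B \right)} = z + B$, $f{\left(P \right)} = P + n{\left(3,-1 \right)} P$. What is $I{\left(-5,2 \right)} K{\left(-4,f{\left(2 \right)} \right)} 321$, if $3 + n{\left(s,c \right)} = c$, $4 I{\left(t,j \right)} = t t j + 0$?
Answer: $-40125$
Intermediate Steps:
$I{\left(t,j \right)} = \frac{j t^{2}}{4}$ ($I{\left(t,j \right)} = \frac{t t j + 0}{4} = \frac{t^{2} j + 0}{4} = \frac{j t^{2} + 0}{4} = \frac{j t^{2}}{4}$)
$n{\left(s,c \right)} = -3 + c$
$f{\left(P \right)} = - 3 P$ ($f{\left(P \right)} = P + \left(-3 - 1\right) P = P - 4 P = - 3 P$)
$K{\left(z,B \right)} = B + z$
$I{\left(-5,2 \right)} K{\left(-4,f{\left(2 \right)} \right)} 321 = \frac{1}{4} \cdot 2 \left(-5\right)^{2} \left(\left(-3\right) 2 - 4\right) 321 = \frac{1}{4} \cdot 2 \cdot 25 \left(-6 - 4\right) 321 = \frac{25}{2} \left(-10\right) 321 = \left(-125\right) 321 = -40125$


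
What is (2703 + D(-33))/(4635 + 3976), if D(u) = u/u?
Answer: 2704/8611 ≈ 0.31402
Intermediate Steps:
D(u) = 1
(2703 + D(-33))/(4635 + 3976) = (2703 + 1)/(4635 + 3976) = 2704/8611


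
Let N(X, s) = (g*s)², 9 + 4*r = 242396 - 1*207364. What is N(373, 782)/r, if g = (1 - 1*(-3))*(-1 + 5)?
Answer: 626200576/35023 ≈ 17880.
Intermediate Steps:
r = 35023/4 (r = -9/4 + (242396 - 1*207364)/4 = -9/4 + (242396 - 207364)/4 = -9/4 + (¼)*35032 = -9/4 + 8758 = 35023/4 ≈ 8755.8)
g = 16 (g = (1 + 3)*4 = 4*4 = 16)
N(X, s) = 256*s² (N(X, s) = (16*s)² = 256*s²)
N(373, 782)/r = (256*782²)/(35023/4) = (256*611524)*(4/35023) = 156550144*(4/35023) = 626200576/35023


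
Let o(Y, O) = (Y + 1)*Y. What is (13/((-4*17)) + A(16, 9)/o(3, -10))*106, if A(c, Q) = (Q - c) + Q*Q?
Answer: 64607/102 ≈ 633.40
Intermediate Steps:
A(c, Q) = Q + Q² - c (A(c, Q) = (Q - c) + Q² = Q + Q² - c)
o(Y, O) = Y*(1 + Y) (o(Y, O) = (1 + Y)*Y = Y*(1 + Y))
(13/((-4*17)) + A(16, 9)/o(3, -10))*106 = (13/((-4*17)) + (9 + 9² - 1*16)/((3*(1 + 3))))*106 = (13/(-68) + (9 + 81 - 16)/((3*4)))*106 = (13*(-1/68) + 74/12)*106 = (-13/68 + 74*(1/12))*106 = (-13/68 + 37/6)*106 = (1219/204)*106 = 64607/102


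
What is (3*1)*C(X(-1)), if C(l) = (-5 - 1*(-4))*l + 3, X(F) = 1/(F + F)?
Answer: 21/2 ≈ 10.500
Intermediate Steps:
X(F) = 1/(2*F)
C(l) = 3 - l (C(l) = (-5 + 4)*l + 3 = -l + 3 = 3 - l)
(3*1)*C(X(-1)) = (3*1)*(3 - 1/(2*(-1))) = 3*(3 - (-1)/2) = 3*(3 - 1*(-½)) = 3*(3 + ½) = 3*(7/2) = 21/2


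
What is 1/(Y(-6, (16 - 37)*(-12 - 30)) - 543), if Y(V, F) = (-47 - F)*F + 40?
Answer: -1/819881 ≈ -1.2197e-6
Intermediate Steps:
Y(V, F) = 40 + F*(-47 - F) (Y(V, F) = F*(-47 - F) + 40 = 40 + F*(-47 - F))
1/(Y(-6, (16 - 37)*(-12 - 30)) - 543) = 1/((40 - ((16 - 37)*(-12 - 30))² - 47*(16 - 37)*(-12 - 30)) - 543) = 1/((40 - (-21*(-42))² - (-987)*(-42)) - 543) = 1/((40 - 1*882² - 47*882) - 543) = 1/((40 - 1*777924 - 41454) - 543) = 1/((40 - 777924 - 41454) - 543) = 1/(-819338 - 543) = 1/(-819881) = -1/819881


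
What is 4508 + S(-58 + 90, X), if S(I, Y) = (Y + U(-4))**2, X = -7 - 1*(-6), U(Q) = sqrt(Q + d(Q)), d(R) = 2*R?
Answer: 4497 - 4*I*sqrt(3) ≈ 4497.0 - 6.9282*I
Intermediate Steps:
U(Q) = sqrt(3)*sqrt(Q) (U(Q) = sqrt(Q + 2*Q) = sqrt(3*Q) = sqrt(3)*sqrt(Q))
X = -1 (X = -7 + 6 = -1)
S(I, Y) = (Y + 2*I*sqrt(3))**2 (S(I, Y) = (Y + sqrt(3)*sqrt(-4))**2 = (Y + sqrt(3)*(2*I))**2 = (Y + 2*I*sqrt(3))**2)
4508 + S(-58 + 90, X) = 4508 + (-1 + 2*I*sqrt(3))**2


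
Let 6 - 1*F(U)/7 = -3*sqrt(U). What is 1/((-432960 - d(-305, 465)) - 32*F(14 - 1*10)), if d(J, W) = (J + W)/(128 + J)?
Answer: -177/77109536 ≈ -2.2954e-6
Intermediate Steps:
d(J, W) = (J + W)/(128 + J)
F(U) = 42 + 21*sqrt(U) (F(U) = 42 - (-21)*sqrt(U) = 42 + 21*sqrt(U))
1/((-432960 - d(-305, 465)) - 32*F(14 - 1*10)) = 1/((-432960 - (-305 + 465)/(128 - 305)) - 32*(42 + 21*sqrt(14 - 1*10))) = 1/((-432960 - 160/(-177)) - 32*(42 + 21*sqrt(14 - 10))) = 1/((-432960 - (-1)*160/177) - 32*(42 + 21*sqrt(4))) = 1/((-432960 - 1*(-160/177)) - 32*(42 + 21*2)) = 1/((-432960 + 160/177) - 32*(42 + 42)) = 1/(-76633760/177 - 32*84) = 1/(-76633760/177 - 2688) = 1/(-77109536/177) = -177/77109536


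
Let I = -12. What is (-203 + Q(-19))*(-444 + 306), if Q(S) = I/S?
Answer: 530610/19 ≈ 27927.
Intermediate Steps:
Q(S) = -12/S
(-203 + Q(-19))*(-444 + 306) = (-203 - 12/(-19))*(-444 + 306) = (-203 - 12*(-1/19))*(-138) = (-203 + 12/19)*(-138) = -3845/19*(-138) = 530610/19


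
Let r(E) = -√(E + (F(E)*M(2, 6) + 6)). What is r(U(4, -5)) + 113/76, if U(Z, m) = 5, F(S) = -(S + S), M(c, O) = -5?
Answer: 113/76 - √61 ≈ -6.3234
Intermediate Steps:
F(S) = -2*S
r(E) = -√(6 + 11*E) (r(E) = -√(E + (-2*E*(-5) + 6)) = -√(E + (10*E + 6)) = -√(E + (6 + 10*E)) = -√(6 + 11*E))
r(U(4, -5)) + 113/76 = -√(6 + 11*5) + 113/76 = -√(6 + 55) + 113*(1/76) = -√61 + 113/76 = 113/76 - √61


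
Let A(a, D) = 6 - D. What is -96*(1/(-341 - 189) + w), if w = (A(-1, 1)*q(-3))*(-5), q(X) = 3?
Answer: 1908048/265 ≈ 7200.2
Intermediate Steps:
w = -75 (w = ((6 - 1*1)*3)*(-5) = ((6 - 1)*3)*(-5) = (5*3)*(-5) = 15*(-5) = -75)
-96*(1/(-341 - 189) + w) = -96*(1/(-341 - 189) - 75) = -96*(1/(-530) - 75) = -96*(-1/530 - 75) = -96*(-39751/530) = 1908048/265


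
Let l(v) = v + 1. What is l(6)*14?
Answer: 98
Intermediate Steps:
l(v) = 1 + v
l(6)*14 = (1 + 6)*14 = 7*14 = 98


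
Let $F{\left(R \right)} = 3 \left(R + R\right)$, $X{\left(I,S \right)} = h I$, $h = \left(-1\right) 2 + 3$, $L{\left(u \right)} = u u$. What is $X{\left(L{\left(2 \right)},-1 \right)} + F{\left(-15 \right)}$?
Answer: $-86$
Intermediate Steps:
$L{\left(u \right)} = u^{2}$
$h = 1$ ($h = -2 + 3 = 1$)
$X{\left(I,S \right)} = I$ ($X{\left(I,S \right)} = 1 I = I$)
$F{\left(R \right)} = 6 R$ ($F{\left(R \right)} = 3 \cdot 2 R = 6 R$)
$X{\left(L{\left(2 \right)},-1 \right)} + F{\left(-15 \right)} = 2^{2} + 6 \left(-15\right) = 4 - 90 = -86$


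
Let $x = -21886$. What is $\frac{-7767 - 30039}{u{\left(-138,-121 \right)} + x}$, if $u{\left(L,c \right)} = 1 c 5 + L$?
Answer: $\frac{12602}{7543} \approx 1.6707$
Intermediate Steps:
$u{\left(L,c \right)} = L + 5 c$ ($u{\left(L,c \right)} = 1 \cdot 5 c + L = 5 c + L = L + 5 c$)
$\frac{-7767 - 30039}{u{\left(-138,-121 \right)} + x} = \frac{-7767 - 30039}{\left(-138 + 5 \left(-121\right)\right) - 21886} = - \frac{37806}{\left(-138 - 605\right) - 21886} = - \frac{37806}{-743 - 21886} = - \frac{37806}{-22629} = \left(-37806\right) \left(- \frac{1}{22629}\right) = \frac{12602}{7543}$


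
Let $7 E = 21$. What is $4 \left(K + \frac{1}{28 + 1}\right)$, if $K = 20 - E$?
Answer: $\frac{1976}{29} \approx 68.138$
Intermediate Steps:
$E = 3$ ($E = \frac{1}{7} \cdot 21 = 3$)
$K = 17$ ($K = 20 - 3 = 17$)
$4 \left(K + \frac{1}{28 + 1}\right) = 4 \left(17 + \frac{1}{28 + 1}\right) = 4 \left(17 + \frac{1}{29}\right) = 4 \cdot \frac{494}{29} = \frac{1976}{29}$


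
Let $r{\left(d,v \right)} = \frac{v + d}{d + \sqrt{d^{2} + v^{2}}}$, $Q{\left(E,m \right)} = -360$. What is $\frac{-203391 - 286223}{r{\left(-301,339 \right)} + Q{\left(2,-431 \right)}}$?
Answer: $\frac{5062623693227}{3721381199} + \frac{4651333 \sqrt{205522}}{3721381199} \approx 1361.0$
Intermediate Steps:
$r{\left(d,v \right)} = \frac{d + v}{d + \sqrt{d^{2} + v^{2}}}$
$\frac{-203391 - 286223}{r{\left(-301,339 \right)} + Q{\left(2,-431 \right)}} = \frac{-203391 - 286223}{\frac{-301 + 339}{-301 + \sqrt{\left(-301\right)^{2} + 339^{2}}} - 360} = - \frac{489614}{\frac{1}{-301 + \sqrt{90601 + 114921}} \cdot 38 - 360} = - \frac{489614}{\frac{1}{-301 + \sqrt{205522}} \cdot 38 - 360} = - \frac{489614}{\frac{38}{-301 + \sqrt{205522}} - 360} = - \frac{489614}{-360 + \frac{38}{-301 + \sqrt{205522}}}$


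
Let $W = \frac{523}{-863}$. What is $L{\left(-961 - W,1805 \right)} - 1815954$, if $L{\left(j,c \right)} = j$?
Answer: $- \frac{1567997122}{863} \approx -1.8169 \cdot 10^{6}$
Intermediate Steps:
$W = - \frac{523}{863}$ ($W = 523 \left(- \frac{1}{863}\right) = - \frac{523}{863} \approx -0.60603$)
$L{\left(-961 - W,1805 \right)} - 1815954 = \left(-961 - - \frac{523}{863}\right) - 1815954 = \left(-961 + \frac{523}{863}\right) - 1815954 = - \frac{828820}{863} - 1815954 = - \frac{1567997122}{863}$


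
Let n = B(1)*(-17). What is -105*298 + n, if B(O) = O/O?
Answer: -31307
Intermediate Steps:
B(O) = 1
n = -17 (n = 1*(-17) = -17)
-105*298 + n = -105*298 - 17 = -31290 - 17 = -31307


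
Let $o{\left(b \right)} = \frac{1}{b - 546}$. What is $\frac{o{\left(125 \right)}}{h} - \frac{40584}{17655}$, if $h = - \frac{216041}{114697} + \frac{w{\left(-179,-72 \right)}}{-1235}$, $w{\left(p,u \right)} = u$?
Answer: $- \frac{1471697056622313}{640585674310835} \approx -2.2974$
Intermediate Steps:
$o{\left(b \right)} = \frac{1}{-546 + b}$
$h = - \frac{258552451}{141650795}$ ($h = - \frac{216041}{114697} - \frac{72}{-1235} = \left(-216041\right) \frac{1}{114697} - - \frac{72}{1235} = - \frac{216041}{114697} + \frac{72}{1235} = - \frac{258552451}{141650795} \approx -1.8253$)
$\frac{o{\left(125 \right)}}{h} - \frac{40584}{17655} = \frac{1}{\left(-546 + 125\right) \left(- \frac{258552451}{141650795}\right)} - \frac{40584}{17655} = \frac{1}{-421} \left(- \frac{141650795}{258552451}\right) - \frac{13528}{5885} = \left(- \frac{1}{421}\right) \left(- \frac{141650795}{258552451}\right) - \frac{13528}{5885} = \frac{141650795}{108850581871} - \frac{13528}{5885} = - \frac{1471697056622313}{640585674310835}$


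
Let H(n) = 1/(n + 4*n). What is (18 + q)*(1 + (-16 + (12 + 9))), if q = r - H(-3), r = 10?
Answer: 842/5 ≈ 168.40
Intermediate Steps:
H(n) = 1/(5*n)
q = 151/15 (q = 10 - 1/(5*(-3)) = 10 - (-1)/(5*3) = 10 - 1*(-1/15) = 10 + 1/15 = 151/15 ≈ 10.067)
(18 + q)*(1 + (-16 + (12 + 9))) = (18 + 151/15)*(1 + (-16 + (12 + 9))) = 421*(1 + (-16 + 21))/15 = 421*(1 + 5)/15 = (421/15)*6 = 842/5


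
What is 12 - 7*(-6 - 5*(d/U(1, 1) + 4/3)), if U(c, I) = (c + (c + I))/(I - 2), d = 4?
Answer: 54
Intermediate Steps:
U(c, I) = (I + 2*c)/(-2 + I) (U(c, I) = (c + (I + c))/(-2 + I) = (I + 2*c)/(-2 + I))
12 - 7*(-6 - 5*(d/U(1, 1) + 4/3)) = 12 - 7*(-6 - 5*(4/(((1 + 2*1)/(-2 + 1))) + 4/3)) = 12 - 7*(-6 - 5*(4/(((1 + 2)/(-1))) + 4*(1/3))) = 12 - 7*(-6 - 5*(4/((-1*3)) + 4/3)) = 12 - 7*(-6 - 5*(4/(-3) + 4/3)) = 12 - 7*(-6 - 5*(4*(-1/3) + 4/3)) = 12 - 7*(-6 - 5*(-4/3 + 4/3)) = 12 - 7*(-6 - 5*0) = 12 - 7*(-6 + 0) = 12 - 7*(-6) = 12 + 42 = 54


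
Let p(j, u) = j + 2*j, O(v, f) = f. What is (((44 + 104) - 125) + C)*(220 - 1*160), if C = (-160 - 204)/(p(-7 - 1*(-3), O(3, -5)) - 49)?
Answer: 106020/61 ≈ 1738.0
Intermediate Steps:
p(j, u) = 3*j
C = 364/61 (C = (-160 - 204)/(3*(-7 - 1*(-3)) - 49) = -364/(3*(-7 + 3) - 49) = -364/(3*(-4) - 49) = -364/(-12 - 49) = -364/(-61) = -364*(-1/61) = 364/61 ≈ 5.9672)
(((44 + 104) - 125) + C)*(220 - 1*160) = (((44 + 104) - 125) + 364/61)*(220 - 1*160) = ((148 - 125) + 364/61)*(220 - 160) = (23 + 364/61)*60 = (1767/61)*60 = 106020/61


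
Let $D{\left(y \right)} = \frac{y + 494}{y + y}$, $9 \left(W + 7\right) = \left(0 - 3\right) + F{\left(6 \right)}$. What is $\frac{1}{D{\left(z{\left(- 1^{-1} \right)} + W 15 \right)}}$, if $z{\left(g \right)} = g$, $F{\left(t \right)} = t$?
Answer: $- \frac{202}{393} \approx -0.514$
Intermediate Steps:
$W = - \frac{20}{3}$ ($W = -7 + \frac{\left(0 - 3\right) + 6}{9} = -7 + \frac{-3 + 6}{9} = -7 + \frac{1}{9} \cdot 3 = -7 + \frac{1}{3} = - \frac{20}{3} \approx -6.6667$)
$D{\left(y \right)} = \frac{494 + y}{2 y}$
$\frac{1}{D{\left(z{\left(- 1^{-1} \right)} + W 15 \right)}} = \frac{1}{\frac{1}{2} \frac{1}{- 1^{-1} - 100} \left(494 - 101\right)} = \frac{1}{\frac{1}{2} \frac{1}{\left(-1\right) 1 - 100} \left(494 - 101\right)} = \frac{1}{\frac{1}{2} \frac{1}{-1 - 100} \left(494 - 101\right)} = \frac{1}{\frac{1}{2} \frac{1}{-101} \left(494 - 101\right)} = \frac{1}{\frac{1}{2} \left(- \frac{1}{101}\right) 393} = \frac{1}{- \frac{393}{202}} = - \frac{202}{393}$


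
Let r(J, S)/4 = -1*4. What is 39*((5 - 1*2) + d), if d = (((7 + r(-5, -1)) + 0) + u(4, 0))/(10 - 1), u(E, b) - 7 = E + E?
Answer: 143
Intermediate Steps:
r(J, S) = -16 (r(J, S) = 4*(-1*4) = 4*(-4) = -16)
u(E, b) = 7 + 2*E (u(E, b) = 7 + (E + E) = 7 + 2*E)
d = 2/3 (d = (((7 - 16) + 0) + (7 + 2*4))/(10 - 1) = ((-9 + 0) + (7 + 8))/9 = (-9 + 15)*(1/9) = 6*(1/9) = 2/3 ≈ 0.66667)
39*((5 - 1*2) + d) = 39*((5 - 1*2) + 2/3) = 39*((5 - 2) + 2/3) = 39*(3 + 2/3) = 39*(11/3) = 143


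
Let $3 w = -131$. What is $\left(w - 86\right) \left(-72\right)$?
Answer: $9336$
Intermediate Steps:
$w = - \frac{131}{3}$ ($w = \frac{1}{3} \left(-131\right) = - \frac{131}{3} \approx -43.667$)
$\left(w - 86\right) \left(-72\right) = \left(- \frac{131}{3} - 86\right) \left(-72\right) = \left(- \frac{389}{3}\right) \left(-72\right) = 9336$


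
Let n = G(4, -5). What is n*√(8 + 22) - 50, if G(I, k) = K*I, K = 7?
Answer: -50 + 28*√30 ≈ 103.36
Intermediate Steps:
G(I, k) = 7*I
n = 28 (n = 7*4 = 28)
n*√(8 + 22) - 50 = 28*√(8 + 22) - 50 = 28*√30 - 50 = -50 + 28*√30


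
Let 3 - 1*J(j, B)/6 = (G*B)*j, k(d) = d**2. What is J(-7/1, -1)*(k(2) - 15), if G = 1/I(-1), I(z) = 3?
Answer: -44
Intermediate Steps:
G = 1/3 ≈ 0.33333
J(j, B) = 18 - 2*B*j (J(j, B) = 18 - 6*B/3*j = 18 - 2*B*j)
J(-7/1, -1)*(k(2) - 15) = (18 - 2*(-1)*(-7/1))*(2**2 - 15) = (18 - 2*(-1)*(-7*1))*(4 - 15) = (18 - 2*(-1)*(-7))*(-11) = (18 - 14)*(-11) = 4*(-11) = -44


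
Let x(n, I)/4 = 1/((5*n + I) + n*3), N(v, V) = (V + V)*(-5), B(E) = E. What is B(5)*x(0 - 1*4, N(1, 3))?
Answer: -10/31 ≈ -0.32258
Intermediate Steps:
N(v, V) = -10*V (N(v, V) = (2*V)*(-5) = -10*V)
x(n, I) = 4/(I + 8*n) (x(n, I) = 4/((5*n + I) + n*3) = 4/((I + 5*n) + 3*n) = 4/(I + 8*n))
B(5)*x(0 - 1*4, N(1, 3)) = 5*(4/(-10*3 + 8*(0 - 1*4))) = 5*(4/(-30 + 8*(0 - 4))) = 5*(4/(-30 + 8*(-4))) = 5*(4/(-30 - 32)) = 5*(4/(-62)) = 5*(4*(-1/62)) = 5*(-2/31) = -10/31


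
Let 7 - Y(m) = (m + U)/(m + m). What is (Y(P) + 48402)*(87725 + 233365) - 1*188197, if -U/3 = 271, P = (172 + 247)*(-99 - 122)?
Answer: 1439293634676647/92599 ≈ 1.5543e+10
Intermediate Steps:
P = -92599 (P = 419*(-221) = -92599)
U = -813 (U = -3*271 = -813)
Y(m) = 7 - (-813 + m)/(2*m) (Y(m) = 7 - (m - 813)/(m + m) = 7 - (-813 + m)/(2*m))
(Y(P) + 48402)*(87725 + 233365) - 1*188197 = ((½)*(813 + 13*(-92599))/(-92599) + 48402)*(87725 + 233365) - 1*188197 = ((½)*(-1/92599)*(813 - 1203787) + 48402)*321090 - 188197 = ((½)*(-1/92599)*(-1202974) + 48402)*321090 - 188197 = (601487/92599 + 48402)*321090 - 188197 = (4482578285/92599)*321090 - 188197 = 1439311061530650/92599 - 188197 = 1439293634676647/92599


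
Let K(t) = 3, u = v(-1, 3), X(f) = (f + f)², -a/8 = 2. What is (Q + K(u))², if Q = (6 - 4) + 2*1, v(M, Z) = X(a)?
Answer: 49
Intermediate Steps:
a = -16 (a = -8*2 = -16)
X(f) = 4*f² (X(f) = (2*f)² = 4*f²)
v(M, Z) = 1024 (v(M, Z) = 4*(-16)² = 4*256 = 1024)
u = 1024
Q = 4 (Q = 2 + 2 = 4)
(Q + K(u))² = (4 + 3)² = 7² = 49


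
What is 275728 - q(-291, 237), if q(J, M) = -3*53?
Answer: 275887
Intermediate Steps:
q(J, M) = -159
275728 - q(-291, 237) = 275728 - 1*(-159) = 275728 + 159 = 275887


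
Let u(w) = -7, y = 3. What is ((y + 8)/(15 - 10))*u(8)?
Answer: -77/5 ≈ -15.400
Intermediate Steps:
((y + 8)/(15 - 10))*u(8) = ((3 + 8)/(15 - 10))*(-7) = (11/5)*(-7) = -77/5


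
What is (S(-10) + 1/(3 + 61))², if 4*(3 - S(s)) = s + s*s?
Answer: 1555009/4096 ≈ 379.64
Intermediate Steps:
S(s) = 3 - s/4 - s²/4 (S(s) = 3 - (s + s*s)/4 = 3 - (s + s²)/4 = 3 + (-s/4 - s²/4) = 3 - s/4 - s²/4)
(S(-10) + 1/(3 + 61))² = ((3 - ¼*(-10) - ¼*(-10)²) + 1/(3 + 61))² = ((3 + 5/2 - ¼*100) + 1/64)² = ((3 + 5/2 - 25) + 1/64)² = (-39/2 + 1/64)² = (-1247/64)² = 1555009/4096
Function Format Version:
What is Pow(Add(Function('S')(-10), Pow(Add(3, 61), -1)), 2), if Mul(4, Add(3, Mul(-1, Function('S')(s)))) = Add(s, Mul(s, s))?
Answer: Rational(1555009, 4096) ≈ 379.64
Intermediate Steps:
Function('S')(s) = Add(3, Mul(Rational(-1, 4), s), Mul(Rational(-1, 4), Pow(s, 2))) (Function('S')(s) = Add(3, Mul(Rational(-1, 4), Add(s, Mul(s, s)))) = Add(3, Mul(Rational(-1, 4), Add(s, Pow(s, 2)))) = Add(3, Add(Mul(Rational(-1, 4), s), Mul(Rational(-1, 4), Pow(s, 2)))) = Add(3, Mul(Rational(-1, 4), s), Mul(Rational(-1, 4), Pow(s, 2))))
Pow(Add(Function('S')(-10), Pow(Add(3, 61), -1)), 2) = Pow(Add(Add(3, Mul(Rational(-1, 4), -10), Mul(Rational(-1, 4), Pow(-10, 2))), Pow(Add(3, 61), -1)), 2) = Pow(Add(Add(3, Rational(5, 2), Mul(Rational(-1, 4), 100)), Pow(64, -1)), 2) = Pow(Add(Add(3, Rational(5, 2), -25), Rational(1, 64)), 2) = Pow(Add(Rational(-39, 2), Rational(1, 64)), 2) = Pow(Rational(-1247, 64), 2) = Rational(1555009, 4096)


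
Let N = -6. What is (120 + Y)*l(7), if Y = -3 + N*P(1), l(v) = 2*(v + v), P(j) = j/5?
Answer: 16212/5 ≈ 3242.4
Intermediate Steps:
P(j) = j/5 (P(j) = j*(⅕) = j/5)
l(v) = 4*v (l(v) = 2*(2*v) = 4*v)
Y = -21/5 (Y = -3 - 6/5 = -21/5 ≈ -4.2000)
(120 + Y)*l(7) = (120 - 21/5)*(4*7) = (579/5)*28 = 16212/5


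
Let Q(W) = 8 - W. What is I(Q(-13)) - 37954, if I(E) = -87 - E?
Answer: -38062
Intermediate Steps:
I(Q(-13)) - 37954 = (-87 - (8 - 1*(-13))) - 37954 = (-87 - (8 + 13)) - 37954 = (-87 - 1*21) - 37954 = (-87 - 21) - 37954 = -108 - 37954 = -38062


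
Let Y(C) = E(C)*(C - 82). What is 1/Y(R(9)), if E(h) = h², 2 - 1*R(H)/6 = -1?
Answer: -1/20736 ≈ -4.8225e-5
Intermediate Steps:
R(H) = 18 (R(H) = 12 - 6*(-1) = 12 + 6 = 18)
Y(C) = C²*(-82 + C) (Y(C) = C²*(C - 82) = C²*(-82 + C))
1/Y(R(9)) = 1/(18²*(-82 + 18)) = 1/(324*(-64)) = 1/(-20736) = -1/20736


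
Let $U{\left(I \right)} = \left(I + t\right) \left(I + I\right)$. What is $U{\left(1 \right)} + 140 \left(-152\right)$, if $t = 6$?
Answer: $-21266$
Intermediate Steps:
$U{\left(I \right)} = 2 I \left(6 + I\right)$ ($U{\left(I \right)} = \left(I + 6\right) \left(I + I\right) = \left(6 + I\right) 2 I = 2 I \left(6 + I\right)$)
$U{\left(1 \right)} + 140 \left(-152\right) = 2 \cdot 1 \left(6 + 1\right) + 140 \left(-152\right) = 2 \cdot 1 \cdot 7 - 21280 = 14 - 21280 = -21266$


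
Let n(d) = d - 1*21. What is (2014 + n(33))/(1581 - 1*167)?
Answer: 1013/707 ≈ 1.4328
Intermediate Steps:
n(d) = -21 + d (n(d) = d - 21 = -21 + d)
(2014 + n(33))/(1581 - 1*167) = (2014 + (-21 + 33))/(1581 - 1*167) = (2014 + 12)/(1581 - 167) = 2026/1414 = 2026*(1/1414) = 1013/707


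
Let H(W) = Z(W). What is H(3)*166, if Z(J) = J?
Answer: 498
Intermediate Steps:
H(W) = W
H(3)*166 = 3*166 = 498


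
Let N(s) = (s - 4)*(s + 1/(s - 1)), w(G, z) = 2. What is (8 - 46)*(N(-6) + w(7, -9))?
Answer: -16872/7 ≈ -2410.3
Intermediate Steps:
N(s) = (-4 + s)*(s + 1/(-1 + s))
(8 - 46)*(N(-6) + w(7, -9)) = (8 - 46)*((-4 + (-6)**3 - 5*(-6)**2 + 5*(-6))/(-1 - 6) + 2) = -38*((-4 - 216 - 5*36 - 30)/(-7) + 2) = -38*(-(-4 - 216 - 180 - 30)/7 + 2) = -38*(-1/7*(-430) + 2) = -38*(430/7 + 2) = -38*444/7 = -16872/7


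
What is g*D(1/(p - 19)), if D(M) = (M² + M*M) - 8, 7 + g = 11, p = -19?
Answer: -11550/361 ≈ -31.994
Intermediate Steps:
g = 4 (g = -7 + 11 = 4)
D(M) = -8 + 2*M² (D(M) = (M² + M²) - 8 = 2*M² - 8 = -8 + 2*M²)
g*D(1/(p - 19)) = 4*(-8 + 2*(1/(-19 - 19))²) = 4*(-8 + 2*(1/(-38))²) = 4*(-8 + 2*(-1/38)²) = 4*(-8 + 2*(1/1444)) = 4*(-8 + 1/722) = 4*(-5775/722) = -11550/361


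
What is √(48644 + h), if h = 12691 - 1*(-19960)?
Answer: √81295 ≈ 285.12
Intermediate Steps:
h = 32651 (h = 12691 + 19960 = 32651)
√(48644 + h) = √(48644 + 32651) = √81295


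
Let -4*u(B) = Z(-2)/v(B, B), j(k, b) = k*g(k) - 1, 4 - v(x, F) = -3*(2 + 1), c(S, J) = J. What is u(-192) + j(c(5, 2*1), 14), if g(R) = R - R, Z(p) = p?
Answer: -25/26 ≈ -0.96154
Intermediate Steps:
g(R) = 0
v(x, F) = 13 (v(x, F) = 4 - (-3)*(2 + 1) = 4 - (-3)*3 = 4 - 1*(-9) = 4 + 9 = 13)
j(k, b) = -1 (j(k, b) = k*0 - 1 = 0 - 1 = -1)
u(B) = 1/26 (u(B) = -(-1)/(2*13) = -1/4*(-2/13) = 1/26)
u(-192) + j(c(5, 2*1), 14) = 1/26 - 1 = -25/26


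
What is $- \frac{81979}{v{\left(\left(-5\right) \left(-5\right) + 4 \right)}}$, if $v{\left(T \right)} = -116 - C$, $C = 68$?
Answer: $\frac{81979}{184} \approx 445.54$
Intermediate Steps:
$v{\left(T \right)} = -184$ ($v{\left(T \right)} = -116 - 68 = -184$)
$- \frac{81979}{v{\left(\left(-5\right) \left(-5\right) + 4 \right)}} = - \frac{81979}{-184} = \left(-81979\right) \left(- \frac{1}{184}\right) = \frac{81979}{184}$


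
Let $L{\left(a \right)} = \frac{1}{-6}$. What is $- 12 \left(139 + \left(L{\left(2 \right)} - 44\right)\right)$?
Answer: $-1138$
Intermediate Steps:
$L{\left(a \right)} = - \frac{1}{6}$
$- 12 \left(139 + \left(L{\left(2 \right)} - 44\right)\right) = - 12 \left(139 - \frac{265}{6}\right) = \left(-12\right) \frac{569}{6} = -1138$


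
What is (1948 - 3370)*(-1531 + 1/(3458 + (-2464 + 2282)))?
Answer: 396228845/182 ≈ 2.1771e+6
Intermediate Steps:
(1948 - 3370)*(-1531 + 1/(3458 + (-2464 + 2282))) = -1422*(-1531 + 1/(3458 - 182)) = -1422*(-1531 + 1/3276) = -1422*(-5015555/3276) = 396228845/182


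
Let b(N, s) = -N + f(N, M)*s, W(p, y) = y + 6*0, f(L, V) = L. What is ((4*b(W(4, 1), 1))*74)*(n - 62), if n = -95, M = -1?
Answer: 0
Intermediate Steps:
W(p, y) = y (W(p, y) = y + 0 = y)
b(N, s) = -N + N*s
((4*b(W(4, 1), 1))*74)*(n - 62) = ((4*(1*(-1 + 1)))*74)*(-95 - 62) = ((4*(1*0))*74)*(-157) = ((4*0)*74)*(-157) = (0*74)*(-157) = 0*(-157) = 0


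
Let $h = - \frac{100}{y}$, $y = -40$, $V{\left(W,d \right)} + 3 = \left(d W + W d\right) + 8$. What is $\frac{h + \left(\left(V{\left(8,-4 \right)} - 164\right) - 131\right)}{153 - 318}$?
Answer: $\frac{703}{330} \approx 2.1303$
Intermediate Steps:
$V{\left(W,d \right)} = 5 + 2 W d$ ($V{\left(W,d \right)} = -3 + \left(\left(d W + W d\right) + 8\right) = -3 + \left(\left(W d + W d\right) + 8\right) = -3 + \left(2 W d + 8\right) = -3 + \left(8 + 2 W d\right) = 5 + 2 W d$)
$h = \frac{5}{2}$ ($h = - \frac{100}{-40} = \left(-100\right) \left(- \frac{1}{40}\right) = \frac{5}{2} \approx 2.5$)
$\frac{h + \left(\left(V{\left(8,-4 \right)} - 164\right) - 131\right)}{153 - 318} = \frac{\frac{5}{2} - 354}{153 - 318} = \frac{\frac{5}{2} + \left(\left(\left(5 - 64\right) - 164\right) - 131\right)}{-165} = \left(\frac{5}{2} - 354\right) \left(- \frac{1}{165}\right) = \left(- \frac{703}{2}\right) \left(- \frac{1}{165}\right) = \frac{703}{330}$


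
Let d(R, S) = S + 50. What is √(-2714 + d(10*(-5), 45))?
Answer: 3*I*√291 ≈ 51.176*I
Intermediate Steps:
d(R, S) = 50 + S
√(-2714 + d(10*(-5), 45)) = √(-2714 + (50 + 45)) = √(-2714 + 95) = √(-2619) = 3*I*√291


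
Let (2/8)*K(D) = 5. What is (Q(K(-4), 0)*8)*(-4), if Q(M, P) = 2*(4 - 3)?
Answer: -64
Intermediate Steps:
K(D) = 20 (K(D) = 4*5 = 20)
Q(M, P) = 2 (Q(M, P) = 2*1 = 2)
(Q(K(-4), 0)*8)*(-4) = (2*8)*(-4) = 16*(-4) = -64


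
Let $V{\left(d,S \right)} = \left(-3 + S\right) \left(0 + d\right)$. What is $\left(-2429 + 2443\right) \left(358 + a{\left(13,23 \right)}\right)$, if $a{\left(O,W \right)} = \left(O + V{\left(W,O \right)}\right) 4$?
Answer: $18620$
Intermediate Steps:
$V{\left(d,S \right)} = d \left(-3 + S\right)$ ($V{\left(d,S \right)} = \left(-3 + S\right) d = d \left(-3 + S\right)$)
$a{\left(O,W \right)} = 4 O + 4 W \left(-3 + O\right)$ ($a{\left(O,W \right)} = \left(O + W \left(-3 + O\right)\right) 4 = 4 O + 4 W \left(-3 + O\right)$)
$\left(-2429 + 2443\right) \left(358 + a{\left(13,23 \right)}\right) = \left(-2429 + 2443\right) \left(358 + \left(4 \cdot 13 + 4 \cdot 23 \left(-3 + 13\right)\right)\right) = 14 \left(358 + \left(52 + 4 \cdot 23 \cdot 10\right)\right) = 14 \left(358 + \left(52 + 920\right)\right) = 14 \left(358 + 972\right) = 14 \cdot 1330 = 18620$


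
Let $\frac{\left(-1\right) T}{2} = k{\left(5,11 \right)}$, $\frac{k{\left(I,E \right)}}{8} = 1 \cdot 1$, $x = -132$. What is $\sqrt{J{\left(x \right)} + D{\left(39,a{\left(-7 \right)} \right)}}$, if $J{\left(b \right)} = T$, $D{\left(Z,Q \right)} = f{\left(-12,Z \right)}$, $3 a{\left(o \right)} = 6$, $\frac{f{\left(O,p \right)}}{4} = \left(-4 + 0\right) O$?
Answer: $4 \sqrt{11} \approx 13.266$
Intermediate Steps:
$f{\left(O,p \right)} = - 16 O$ ($f{\left(O,p \right)} = 4 \left(-4 + 0\right) O = 4 \left(- 4 O\right) = - 16 O$)
$a{\left(o \right)} = 2$ ($a{\left(o \right)} = \frac{1}{3} \cdot 6 = 2$)
$k{\left(I,E \right)} = 8$ ($k{\left(I,E \right)} = 8 \cdot 1 \cdot 1 = 8 \cdot 1 = 8$)
$D{\left(Z,Q \right)} = 192$ ($D{\left(Z,Q \right)} = \left(-16\right) \left(-12\right) = 192$)
$T = -16$ ($T = \left(-2\right) 8 = -16$)
$J{\left(b \right)} = -16$
$\sqrt{J{\left(x \right)} + D{\left(39,a{\left(-7 \right)} \right)}} = \sqrt{-16 + 192} = \sqrt{176} = 4 \sqrt{11}$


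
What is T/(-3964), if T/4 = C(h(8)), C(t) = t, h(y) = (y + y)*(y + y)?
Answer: -256/991 ≈ -0.25833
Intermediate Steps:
h(y) = 4*y² (h(y) = (2*y)*(2*y) = 4*y²)
T = 1024 (T = 4*(4*8²) = 4*(4*64) = 4*256 = 1024)
T/(-3964) = 1024/(-3964) = 1024*(-1/3964) = -256/991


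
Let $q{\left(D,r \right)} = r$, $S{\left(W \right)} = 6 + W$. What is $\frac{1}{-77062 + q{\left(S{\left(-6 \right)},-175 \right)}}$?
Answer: $- \frac{1}{77237} \approx -1.2947 \cdot 10^{-5}$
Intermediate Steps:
$\frac{1}{-77062 + q{\left(S{\left(-6 \right)},-175 \right)}} = \frac{1}{-77062 - 175} = \frac{1}{-77237} = - \frac{1}{77237}$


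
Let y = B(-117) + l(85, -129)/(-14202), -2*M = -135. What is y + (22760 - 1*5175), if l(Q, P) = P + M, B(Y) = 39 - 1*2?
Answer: 166845137/9468 ≈ 17622.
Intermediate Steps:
M = 135/2 (M = -1/2*(-135) = 135/2 ≈ 67.500)
B(Y) = 37 (B(Y) = 39 - 2 = 37)
l(Q, P) = 135/2 + P (l(Q, P) = P + 135/2 = 135/2 + P)
y = 350357/9468 (y = 37 + (135/2 - 129)/(-14202) = 37 - 123/2*(-1/14202) = 37 + 41/9468 = 350357/9468 ≈ 37.004)
y + (22760 - 1*5175) = 350357/9468 + (22760 - 1*5175) = 350357/9468 + (22760 - 5175) = 350357/9468 + 17585 = 166845137/9468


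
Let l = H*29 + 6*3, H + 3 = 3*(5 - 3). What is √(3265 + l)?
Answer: √3370 ≈ 58.052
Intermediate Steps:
H = 3 (H = -3 + 3*(5 - 3) = -3 + 3*2 = -3 + 6 = 3)
l = 105 (l = 3*29 + 6*3 = 87 + 18 = 105)
√(3265 + l) = √(3265 + 105) = √3370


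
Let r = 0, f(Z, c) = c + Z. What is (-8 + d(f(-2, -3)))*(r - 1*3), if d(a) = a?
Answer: 39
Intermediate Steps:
f(Z, c) = Z + c
(-8 + d(f(-2, -3)))*(r - 1*3) = (-8 + (-2 - 3))*(0 - 1*3) = (-8 - 5)*(0 - 3) = -13*(-3) = 39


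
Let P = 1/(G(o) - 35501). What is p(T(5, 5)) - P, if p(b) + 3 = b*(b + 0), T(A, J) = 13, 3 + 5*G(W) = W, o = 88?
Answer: 5890345/35484 ≈ 166.00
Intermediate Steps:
G(W) = -⅗ + W/5
p(b) = -3 + b² (p(b) = -3 + b*(b + 0) = -3 + b*b = -3 + b²)
P = -1/35484 (P = 1/((-⅗ + (⅕)*88) - 35501) = 1/((-⅗ + 88/5) - 35501) = 1/(17 - 35501) = 1/(-35484) = -1/35484 ≈ -2.8182e-5)
p(T(5, 5)) - P = (-3 + 13²) - 1*(-1/35484) = (-3 + 169) + 1/35484 = 166 + 1/35484 = 5890345/35484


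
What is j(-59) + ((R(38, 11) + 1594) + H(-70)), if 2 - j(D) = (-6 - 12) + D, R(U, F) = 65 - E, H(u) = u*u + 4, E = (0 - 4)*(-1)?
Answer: 6638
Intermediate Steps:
E = 4 (E = -4*(-1) = 4)
H(u) = 4 + u² (H(u) = u² + 4 = 4 + u²)
R(U, F) = 61 (R(U, F) = 65 - 1*4 = 65 - 4 = 61)
j(D) = 20 - D (j(D) = 2 - ((-6 - 12) + D) = 2 - (-18 + D) = 2 + (18 - D) = 20 - D)
j(-59) + ((R(38, 11) + 1594) + H(-70)) = (20 - 1*(-59)) + ((61 + 1594) + (4 + (-70)²)) = (20 + 59) + (1655 + (4 + 4900)) = 79 + (1655 + 4904) = 79 + 6559 = 6638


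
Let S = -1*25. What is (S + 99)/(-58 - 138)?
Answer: -37/98 ≈ -0.37755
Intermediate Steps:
S = -25
(S + 99)/(-58 - 138) = (-25 + 99)/(-58 - 138) = 74/(-196) = 74*(-1/196) = -37/98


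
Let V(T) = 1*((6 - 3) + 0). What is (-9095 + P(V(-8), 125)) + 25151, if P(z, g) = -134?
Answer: 15922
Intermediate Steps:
V(T) = 3 (V(T) = 1*(3 + 0) = 1*3 = 3)
(-9095 + P(V(-8), 125)) + 25151 = (-9095 - 134) + 25151 = -9229 + 25151 = 15922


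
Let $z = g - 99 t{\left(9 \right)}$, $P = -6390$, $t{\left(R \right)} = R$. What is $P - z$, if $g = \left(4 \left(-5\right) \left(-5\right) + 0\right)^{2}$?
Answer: $-15499$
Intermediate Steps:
$g = 10000$ ($g = \left(\left(-20\right) \left(-5\right) + 0\right)^{2} = \left(100 + 0\right)^{2} = 100^{2} = 10000$)
$z = 9109$ ($z = 10000 - 891 = 9109$)
$P - z = -6390 - 9109 = -15499$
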